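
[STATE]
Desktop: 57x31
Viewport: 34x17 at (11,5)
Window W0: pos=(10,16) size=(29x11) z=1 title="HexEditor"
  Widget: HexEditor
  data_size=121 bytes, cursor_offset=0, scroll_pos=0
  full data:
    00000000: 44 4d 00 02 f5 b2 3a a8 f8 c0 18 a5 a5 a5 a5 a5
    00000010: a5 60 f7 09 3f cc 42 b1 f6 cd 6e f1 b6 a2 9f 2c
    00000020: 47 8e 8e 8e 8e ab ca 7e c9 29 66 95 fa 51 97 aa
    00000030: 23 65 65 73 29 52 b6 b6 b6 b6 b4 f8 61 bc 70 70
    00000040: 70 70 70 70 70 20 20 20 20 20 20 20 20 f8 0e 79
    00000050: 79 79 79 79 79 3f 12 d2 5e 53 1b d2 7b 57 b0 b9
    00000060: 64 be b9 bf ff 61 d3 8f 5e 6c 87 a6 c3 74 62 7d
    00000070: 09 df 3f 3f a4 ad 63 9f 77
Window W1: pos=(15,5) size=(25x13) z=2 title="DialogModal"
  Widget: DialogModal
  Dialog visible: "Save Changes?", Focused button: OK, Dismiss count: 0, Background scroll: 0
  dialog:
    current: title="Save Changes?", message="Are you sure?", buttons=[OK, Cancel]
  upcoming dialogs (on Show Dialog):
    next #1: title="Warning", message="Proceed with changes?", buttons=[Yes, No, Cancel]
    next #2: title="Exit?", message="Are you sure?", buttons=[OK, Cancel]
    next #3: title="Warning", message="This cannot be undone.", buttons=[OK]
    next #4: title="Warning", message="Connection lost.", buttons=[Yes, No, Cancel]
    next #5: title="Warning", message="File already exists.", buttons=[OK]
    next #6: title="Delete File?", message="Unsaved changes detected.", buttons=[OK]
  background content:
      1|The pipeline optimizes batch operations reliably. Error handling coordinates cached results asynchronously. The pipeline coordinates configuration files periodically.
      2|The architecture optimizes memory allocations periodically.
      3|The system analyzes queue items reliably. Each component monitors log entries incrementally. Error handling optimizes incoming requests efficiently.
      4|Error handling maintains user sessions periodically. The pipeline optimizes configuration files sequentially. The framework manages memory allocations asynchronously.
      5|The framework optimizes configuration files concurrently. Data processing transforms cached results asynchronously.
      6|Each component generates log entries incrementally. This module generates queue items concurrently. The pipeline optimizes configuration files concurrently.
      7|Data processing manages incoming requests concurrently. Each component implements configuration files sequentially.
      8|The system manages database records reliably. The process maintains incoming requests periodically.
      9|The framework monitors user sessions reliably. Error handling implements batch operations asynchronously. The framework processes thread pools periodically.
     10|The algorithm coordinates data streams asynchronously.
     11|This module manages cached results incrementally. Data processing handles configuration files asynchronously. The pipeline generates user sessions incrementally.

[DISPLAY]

    ┏━━━━━━━━━━━━━━━━━━━━━━━┓     
    ┃ DialogModal           ┃     
    ┠───────────────────────┨     
    ┃The pipeline optimizes ┃     
    ┃The architecture optimi┃     
    ┃The┌───────────────┐que┃     
    ┃Err│ Save Changes? │ain┃     
    ┃The│ Are you sure? │zes┃     
    ┃Eac│ [OK]  Cancel  │ate┃     
    ┃Dat└───────────────┘ges┃     
    ┃The system manages data┃     
━━━━┃The framework monitors ┃     
 Hex┗━━━━━━━━━━━━━━━━━━━━━━━┛     
───────────────────────────┨      
00000000  44 4d 00 02 f5 b2┃      
00000010  a5 60 f7 09 3f cc┃      
00000020  47 8e 8e 8e 8e ab┃      


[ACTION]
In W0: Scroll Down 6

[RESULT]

    ┏━━━━━━━━━━━━━━━━━━━━━━━┓     
    ┃ DialogModal           ┃     
    ┠───────────────────────┨     
    ┃The pipeline optimizes ┃     
    ┃The architecture optimi┃     
    ┃The┌───────────────┐que┃     
    ┃Err│ Save Changes? │ain┃     
    ┃The│ Are you sure? │zes┃     
    ┃Eac│ [OK]  Cancel  │ate┃     
    ┃Dat└───────────────┘ges┃     
    ┃The system manages data┃     
━━━━┃The framework monitors ┃     
 Hex┗━━━━━━━━━━━━━━━━━━━━━━━┛     
───────────────────────────┨      
00000060  64 be b9 bf ff 61┃      
00000070  09 df 3f 3f a4 ad┃      
                           ┃      


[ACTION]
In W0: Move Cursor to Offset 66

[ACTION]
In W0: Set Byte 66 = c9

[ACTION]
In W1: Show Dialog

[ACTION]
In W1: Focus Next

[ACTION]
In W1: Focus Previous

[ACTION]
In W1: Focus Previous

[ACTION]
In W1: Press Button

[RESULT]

    ┏━━━━━━━━━━━━━━━━━━━━━━━┓     
    ┃ DialogModal           ┃     
    ┠───────────────────────┨     
    ┃The pipeline optimizes ┃     
    ┃The architecture optimi┃     
    ┃The system analyzes que┃     
    ┃Error handling maintain┃     
    ┃The framework optimizes┃     
    ┃Each component generate┃     
    ┃Data processing manages┃     
    ┃The system manages data┃     
━━━━┃The framework monitors ┃     
 Hex┗━━━━━━━━━━━━━━━━━━━━━━━┛     
───────────────────────────┨      
00000060  64 be b9 bf ff 61┃      
00000070  09 df 3f 3f a4 ad┃      
                           ┃      


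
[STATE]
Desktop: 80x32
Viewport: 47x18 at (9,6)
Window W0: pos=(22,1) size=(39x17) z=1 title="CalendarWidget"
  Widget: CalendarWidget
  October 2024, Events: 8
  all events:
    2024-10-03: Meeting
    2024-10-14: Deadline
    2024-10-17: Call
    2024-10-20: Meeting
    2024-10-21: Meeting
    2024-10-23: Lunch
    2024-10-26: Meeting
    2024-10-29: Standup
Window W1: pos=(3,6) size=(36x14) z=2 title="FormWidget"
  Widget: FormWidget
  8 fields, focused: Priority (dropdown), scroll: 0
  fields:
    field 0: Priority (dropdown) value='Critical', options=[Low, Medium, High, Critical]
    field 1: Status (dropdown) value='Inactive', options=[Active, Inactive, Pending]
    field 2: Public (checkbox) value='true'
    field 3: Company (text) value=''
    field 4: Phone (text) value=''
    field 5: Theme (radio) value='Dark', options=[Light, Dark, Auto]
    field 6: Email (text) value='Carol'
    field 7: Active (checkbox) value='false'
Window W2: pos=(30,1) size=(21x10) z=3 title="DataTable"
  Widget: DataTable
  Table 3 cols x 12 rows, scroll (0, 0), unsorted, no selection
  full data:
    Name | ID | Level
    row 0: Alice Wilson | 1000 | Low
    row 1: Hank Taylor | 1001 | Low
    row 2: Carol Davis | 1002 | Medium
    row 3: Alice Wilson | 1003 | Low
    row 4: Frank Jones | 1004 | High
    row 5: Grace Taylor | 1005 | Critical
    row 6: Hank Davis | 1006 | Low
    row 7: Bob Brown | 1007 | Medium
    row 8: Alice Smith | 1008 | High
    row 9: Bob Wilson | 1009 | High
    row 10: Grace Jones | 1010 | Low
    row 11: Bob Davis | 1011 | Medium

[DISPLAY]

━━━━━━━━━━━━━━━━━━━━━┃Alice Wilson│1000│L┃     
Widget               ┃Hank Taylor │1001│L┃     
─────────────────────┃Carol Davis │1002│M┃     
ority:   [Critical   ┃Alice Wilson│1003│L┃     
tus:     [Inactive   ┗━━━━━━━━━━━━━━━━━━━┛     
lic:     [x]                 ┃                 
pany:    [                  ]┃                 
ne:      [                  ]┃                 
me:      ( ) Light  (●) Dark ┃                 
il:      [Carol             ]┃                 
ive:     [ ]                 ┃                 
                             ┃━━━━━━━━━━━━━━━━━
                             ┃                 
━━━━━━━━━━━━━━━━━━━━━━━━━━━━━┛                 
                                               
                                               
                                               
                                               


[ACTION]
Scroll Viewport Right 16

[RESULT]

━━━━━┃Alice Wilson│1000│L┃         ┃           
     ┃Hank Taylor │1001│L┃         ┃           
─────┃Carol Davis │1002│M┃         ┃           
al   ┃Alice Wilson│1003│L┃         ┃           
ve   ┗━━━━━━━━━━━━━━━━━━━┛         ┃           
             ┃                     ┃           
            ]┃                     ┃           
            ]┃                     ┃           
ht  (●) Dark ┃                     ┃           
            ]┃                     ┃           
             ┃                     ┃           
             ┃━━━━━━━━━━━━━━━━━━━━━┛           
             ┃                                 
━━━━━━━━━━━━━┛                                 
                                               
                                               
                                               
                                               


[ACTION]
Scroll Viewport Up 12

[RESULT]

                                               
━━━━━┏━━━━━━━━━━━━━━━━━━━┓━━━━━━━━━┓           
alend┃ DataTable         ┃         ┃           
─────┠───────────────────┨─────────┨           
     ┃Name        │ID  │L┃         ┃           
 Tu W┃────────────┼────┼─┃         ┃           
━━━━━┃Alice Wilson│1000│L┃         ┃           
     ┃Hank Taylor │1001│L┃         ┃           
─────┃Carol Davis │1002│M┃         ┃           
al   ┃Alice Wilson│1003│L┃         ┃           
ve   ┗━━━━━━━━━━━━━━━━━━━┛         ┃           
             ┃                     ┃           
            ]┃                     ┃           
            ]┃                     ┃           
ht  (●) Dark ┃                     ┃           
            ]┃                     ┃           
             ┃                     ┃           
             ┃━━━━━━━━━━━━━━━━━━━━━┛           


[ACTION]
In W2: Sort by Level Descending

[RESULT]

                                               
━━━━━┏━━━━━━━━━━━━━━━━━━━┓━━━━━━━━━┓           
alend┃ DataTable         ┃         ┃           
─────┠───────────────────┨─────────┨           
     ┃Name        │ID  │L┃         ┃           
 Tu W┃────────────┼────┼─┃         ┃           
━━━━━┃Carol Davis │1002│M┃         ┃           
     ┃Bob Brown   │1007│M┃         ┃           
─────┃Bob Davis   │1011│M┃         ┃           
al   ┃Alice Wilson│1000│L┃         ┃           
ve   ┗━━━━━━━━━━━━━━━━━━━┛         ┃           
             ┃                     ┃           
            ]┃                     ┃           
            ]┃                     ┃           
ht  (●) Dark ┃                     ┃           
            ]┃                     ┃           
             ┃                     ┃           
             ┃━━━━━━━━━━━━━━━━━━━━━┛           


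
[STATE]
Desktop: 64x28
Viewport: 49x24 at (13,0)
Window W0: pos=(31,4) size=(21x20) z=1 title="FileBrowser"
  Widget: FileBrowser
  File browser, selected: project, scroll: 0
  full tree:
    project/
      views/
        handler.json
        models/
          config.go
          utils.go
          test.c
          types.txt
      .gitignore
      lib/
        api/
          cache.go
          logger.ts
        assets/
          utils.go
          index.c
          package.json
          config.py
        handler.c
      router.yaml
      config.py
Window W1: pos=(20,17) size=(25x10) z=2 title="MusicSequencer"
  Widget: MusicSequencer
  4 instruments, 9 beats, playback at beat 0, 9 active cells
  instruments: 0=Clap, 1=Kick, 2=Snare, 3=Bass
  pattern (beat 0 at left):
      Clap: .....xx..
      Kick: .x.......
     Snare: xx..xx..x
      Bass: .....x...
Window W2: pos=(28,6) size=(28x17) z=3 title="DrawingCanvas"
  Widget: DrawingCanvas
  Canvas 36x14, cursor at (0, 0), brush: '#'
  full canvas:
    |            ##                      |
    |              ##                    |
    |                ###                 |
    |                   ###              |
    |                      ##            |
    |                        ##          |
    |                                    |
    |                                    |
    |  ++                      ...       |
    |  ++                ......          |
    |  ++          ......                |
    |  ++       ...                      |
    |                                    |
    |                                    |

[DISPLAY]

                                                 
                                                 
                                                 
                                                 
                  ┏━━━━━━━━━━━━━━━━━━━┓          
                  ┃ FileBrowser       ┃          
               ┏━━━━━━━━━━━━━━━━━━━━━━━━━━┓      
               ┃ DrawingCanvas            ┃      
               ┠──────────────────────────┨      
               ┃+           ##            ┃      
               ┃              ##          ┃      
               ┃                ###       ┃      
               ┃                   ###    ┃      
               ┃                      ##  ┃      
               ┃                        ##┃      
               ┃                          ┃      
               ┃                          ┃      
       ┏━━━━━━━┃  ++                      ┃      
       ┃ MusicS┃  ++                ......┃      
       ┠───────┃  ++          ......      ┃      
       ┃      ▼┃  ++       ...            ┃      
       ┃  Clap·┃                          ┃      
       ┃  Kick·┗━━━━━━━━━━━━━━━━━━━━━━━━━━┛      
       ┃ Snare██··██··█        ┃━━━━━━┛          


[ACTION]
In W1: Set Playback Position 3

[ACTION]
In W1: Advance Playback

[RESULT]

                                                 
                                                 
                                                 
                                                 
                  ┏━━━━━━━━━━━━━━━━━━━┓          
                  ┃ FileBrowser       ┃          
               ┏━━━━━━━━━━━━━━━━━━━━━━━━━━┓      
               ┃ DrawingCanvas            ┃      
               ┠──────────────────────────┨      
               ┃+           ##            ┃      
               ┃              ##          ┃      
               ┃                ###       ┃      
               ┃                   ###    ┃      
               ┃                      ##  ┃      
               ┃                        ##┃      
               ┃                          ┃      
               ┃                          ┃      
       ┏━━━━━━━┃  ++                      ┃      
       ┃ MusicS┃  ++                ......┃      
       ┠───────┃  ++          ......      ┃      
       ┃      0┃  ++       ...            ┃      
       ┃  Clap·┃                          ┃      
       ┃  Kick·┗━━━━━━━━━━━━━━━━━━━━━━━━━━┛      
       ┃ Snare██··██··█        ┃━━━━━━┛          


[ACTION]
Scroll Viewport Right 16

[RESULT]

                                                 
                                                 
                                                 
                                                 
                ┏━━━━━━━━━━━━━━━━━━━┓            
                ┃ FileBrowser       ┃            
             ┏━━━━━━━━━━━━━━━━━━━━━━━━━━┓        
             ┃ DrawingCanvas            ┃        
             ┠──────────────────────────┨        
             ┃+           ##            ┃        
             ┃              ##          ┃        
             ┃                ###       ┃        
             ┃                   ###    ┃        
             ┃                      ##  ┃        
             ┃                        ##┃        
             ┃                          ┃        
             ┃                          ┃        
     ┏━━━━━━━┃  ++                      ┃        
     ┃ MusicS┃  ++                ......┃        
     ┠───────┃  ++          ......      ┃        
     ┃      0┃  ++       ...            ┃        
     ┃  Clap·┃                          ┃        
     ┃  Kick·┗━━━━━━━━━━━━━━━━━━━━━━━━━━┛        
     ┃ Snare██··██··█        ┃━━━━━━┛            


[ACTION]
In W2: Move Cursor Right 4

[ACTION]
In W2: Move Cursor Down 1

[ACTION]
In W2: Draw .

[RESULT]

                                                 
                                                 
                                                 
                                                 
                ┏━━━━━━━━━━━━━━━━━━━┓            
                ┃ FileBrowser       ┃            
             ┏━━━━━━━━━━━━━━━━━━━━━━━━━━┓        
             ┃ DrawingCanvas            ┃        
             ┠──────────────────────────┨        
             ┃            ##            ┃        
             ┃    .         ##          ┃        
             ┃                ###       ┃        
             ┃                   ###    ┃        
             ┃                      ##  ┃        
             ┃                        ##┃        
             ┃                          ┃        
             ┃                          ┃        
     ┏━━━━━━━┃  ++                      ┃        
     ┃ MusicS┃  ++                ......┃        
     ┠───────┃  ++          ......      ┃        
     ┃      0┃  ++       ...            ┃        
     ┃  Clap·┃                          ┃        
     ┃  Kick·┗━━━━━━━━━━━━━━━━━━━━━━━━━━┛        
     ┃ Snare██··██··█        ┃━━━━━━┛            


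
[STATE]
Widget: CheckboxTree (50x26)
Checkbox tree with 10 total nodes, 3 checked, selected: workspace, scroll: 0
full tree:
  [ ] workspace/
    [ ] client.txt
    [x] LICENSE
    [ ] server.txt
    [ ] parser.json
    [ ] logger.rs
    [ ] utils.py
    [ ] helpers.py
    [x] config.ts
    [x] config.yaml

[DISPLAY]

>[-] workspace/                                   
   [ ] client.txt                                 
   [x] LICENSE                                    
   [ ] server.txt                                 
   [ ] parser.json                                
   [ ] logger.rs                                  
   [ ] utils.py                                   
   [ ] helpers.py                                 
   [x] config.ts                                  
   [x] config.yaml                                
                                                  
                                                  
                                                  
                                                  
                                                  
                                                  
                                                  
                                                  
                                                  
                                                  
                                                  
                                                  
                                                  
                                                  
                                                  
                                                  


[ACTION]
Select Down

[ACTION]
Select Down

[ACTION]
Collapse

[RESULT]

 [-] workspace/                                   
   [ ] client.txt                                 
>  [x] LICENSE                                    
   [ ] server.txt                                 
   [ ] parser.json                                
   [ ] logger.rs                                  
   [ ] utils.py                                   
   [ ] helpers.py                                 
   [x] config.ts                                  
   [x] config.yaml                                
                                                  
                                                  
                                                  
                                                  
                                                  
                                                  
                                                  
                                                  
                                                  
                                                  
                                                  
                                                  
                                                  
                                                  
                                                  
                                                  


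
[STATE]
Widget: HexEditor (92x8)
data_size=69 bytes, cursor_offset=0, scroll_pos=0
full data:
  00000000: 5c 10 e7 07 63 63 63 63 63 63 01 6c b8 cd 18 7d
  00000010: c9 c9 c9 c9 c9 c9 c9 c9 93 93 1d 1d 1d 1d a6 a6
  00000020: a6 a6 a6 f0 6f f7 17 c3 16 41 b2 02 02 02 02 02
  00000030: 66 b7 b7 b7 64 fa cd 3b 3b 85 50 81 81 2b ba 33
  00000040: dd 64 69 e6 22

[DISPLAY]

00000000  5C 10 e7 07 63 63 63 63  63 63 01 6c b8 cd 18 7d  |\...cccccc.l...}|              
00000010  c9 c9 c9 c9 c9 c9 c9 c9  93 93 1d 1d 1d 1d a6 a6  |................|              
00000020  a6 a6 a6 f0 6f f7 17 c3  16 41 b2 02 02 02 02 02  |....o....A......|              
00000030  66 b7 b7 b7 64 fa cd 3b  3b 85 50 81 81 2b ba 33  |f...d..;;.P..+.3|              
00000040  dd 64 69 e6 22                                    |.di."           |              
                                                                                            
                                                                                            
                                                                                            


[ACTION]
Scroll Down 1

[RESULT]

00000010  c9 c9 c9 c9 c9 c9 c9 c9  93 93 1d 1d 1d 1d a6 a6  |................|              
00000020  a6 a6 a6 f0 6f f7 17 c3  16 41 b2 02 02 02 02 02  |....o....A......|              
00000030  66 b7 b7 b7 64 fa cd 3b  3b 85 50 81 81 2b ba 33  |f...d..;;.P..+.3|              
00000040  dd 64 69 e6 22                                    |.di."           |              
                                                                                            
                                                                                            
                                                                                            
                                                                                            


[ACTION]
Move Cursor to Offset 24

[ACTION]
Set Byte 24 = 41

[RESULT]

00000010  c9 c9 c9 c9 c9 c9 c9 c9  41 93 1d 1d 1d 1d a6 a6  |........A.......|              
00000020  a6 a6 a6 f0 6f f7 17 c3  16 41 b2 02 02 02 02 02  |....o....A......|              
00000030  66 b7 b7 b7 64 fa cd 3b  3b 85 50 81 81 2b ba 33  |f...d..;;.P..+.3|              
00000040  dd 64 69 e6 22                                    |.di."           |              
                                                                                            
                                                                                            
                                                                                            
                                                                                            


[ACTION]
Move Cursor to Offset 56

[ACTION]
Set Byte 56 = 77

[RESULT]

00000010  c9 c9 c9 c9 c9 c9 c9 c9  41 93 1d 1d 1d 1d a6 a6  |........A.......|              
00000020  a6 a6 a6 f0 6f f7 17 c3  16 41 b2 02 02 02 02 02  |....o....A......|              
00000030  66 b7 b7 b7 64 fa cd 3b  77 85 50 81 81 2b ba 33  |f...d..;w.P..+.3|              
00000040  dd 64 69 e6 22                                    |.di."           |              
                                                                                            
                                                                                            
                                                                                            
                                                                                            


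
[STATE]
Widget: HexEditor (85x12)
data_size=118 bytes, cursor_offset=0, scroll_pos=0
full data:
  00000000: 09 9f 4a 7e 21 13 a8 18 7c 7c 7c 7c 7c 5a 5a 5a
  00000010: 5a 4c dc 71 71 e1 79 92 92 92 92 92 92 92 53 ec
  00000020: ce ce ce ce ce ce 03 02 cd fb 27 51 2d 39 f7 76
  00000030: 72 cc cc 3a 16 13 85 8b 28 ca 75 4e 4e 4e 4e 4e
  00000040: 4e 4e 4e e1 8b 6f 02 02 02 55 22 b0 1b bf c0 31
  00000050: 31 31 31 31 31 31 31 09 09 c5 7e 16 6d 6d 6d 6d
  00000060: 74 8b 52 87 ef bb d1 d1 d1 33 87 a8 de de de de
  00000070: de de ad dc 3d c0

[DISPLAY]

00000000  09 9f 4a 7e 21 13 a8 18  7c 7c 7c 7c 7c 5a 5a 5a  |..J~!...|||||ZZZ|       
00000010  5a 4c dc 71 71 e1 79 92  92 92 92 92 92 92 53 ec  |ZL.qq.y.......S.|       
00000020  ce ce ce ce ce ce 03 02  cd fb 27 51 2d 39 f7 76  |..........'Q-9.v|       
00000030  72 cc cc 3a 16 13 85 8b  28 ca 75 4e 4e 4e 4e 4e  |r..:....(.uNNNNN|       
00000040  4e 4e 4e e1 8b 6f 02 02  02 55 22 b0 1b bf c0 31  |NNN..o...U"....1|       
00000050  31 31 31 31 31 31 31 09  09 c5 7e 16 6d 6d 6d 6d  |1111111...~.mmmm|       
00000060  74 8b 52 87 ef bb d1 d1  d1 33 87 a8 de de de de  |t.R......3......|       
00000070  de de ad dc 3d c0                                 |....=.          |       
                                                                                     
                                                                                     
                                                                                     
                                                                                     


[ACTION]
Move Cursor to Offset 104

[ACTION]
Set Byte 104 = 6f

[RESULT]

00000000  09 9f 4a 7e 21 13 a8 18  7c 7c 7c 7c 7c 5a 5a 5a  |..J~!...|||||ZZZ|       
00000010  5a 4c dc 71 71 e1 79 92  92 92 92 92 92 92 53 ec  |ZL.qq.y.......S.|       
00000020  ce ce ce ce ce ce 03 02  cd fb 27 51 2d 39 f7 76  |..........'Q-9.v|       
00000030  72 cc cc 3a 16 13 85 8b  28 ca 75 4e 4e 4e 4e 4e  |r..:....(.uNNNNN|       
00000040  4e 4e 4e e1 8b 6f 02 02  02 55 22 b0 1b bf c0 31  |NNN..o...U"....1|       
00000050  31 31 31 31 31 31 31 09  09 c5 7e 16 6d 6d 6d 6d  |1111111...~.mmmm|       
00000060  74 8b 52 87 ef bb d1 d1  6F 33 87 a8 de de de de  |t.R.....o3......|       
00000070  de de ad dc 3d c0                                 |....=.          |       
                                                                                     
                                                                                     
                                                                                     
                                                                                     


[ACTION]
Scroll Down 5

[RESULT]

00000050  31 31 31 31 31 31 31 09  09 c5 7e 16 6d 6d 6d 6d  |1111111...~.mmmm|       
00000060  74 8b 52 87 ef bb d1 d1  6F 33 87 a8 de de de de  |t.R.....o3......|       
00000070  de de ad dc 3d c0                                 |....=.          |       
                                                                                     
                                                                                     
                                                                                     
                                                                                     
                                                                                     
                                                                                     
                                                                                     
                                                                                     
                                                                                     


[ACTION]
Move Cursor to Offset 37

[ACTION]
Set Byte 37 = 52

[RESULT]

00000050  31 31 31 31 31 31 31 09  09 c5 7e 16 6d 6d 6d 6d  |1111111...~.mmmm|       
00000060  74 8b 52 87 ef bb d1 d1  6f 33 87 a8 de de de de  |t.R.....o3......|       
00000070  de de ad dc 3d c0                                 |....=.          |       
                                                                                     
                                                                                     
                                                                                     
                                                                                     
                                                                                     
                                                                                     
                                                                                     
                                                                                     
                                                                                     


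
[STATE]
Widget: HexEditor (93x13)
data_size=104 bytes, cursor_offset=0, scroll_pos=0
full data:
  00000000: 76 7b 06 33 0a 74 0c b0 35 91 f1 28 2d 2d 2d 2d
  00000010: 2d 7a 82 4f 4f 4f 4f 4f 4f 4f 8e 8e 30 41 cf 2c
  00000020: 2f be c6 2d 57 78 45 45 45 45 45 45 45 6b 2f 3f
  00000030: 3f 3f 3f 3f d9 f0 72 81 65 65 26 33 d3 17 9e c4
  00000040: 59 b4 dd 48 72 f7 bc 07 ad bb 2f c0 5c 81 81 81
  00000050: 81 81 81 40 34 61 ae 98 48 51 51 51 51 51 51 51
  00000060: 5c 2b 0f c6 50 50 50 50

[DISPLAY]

00000000  76 7b 06 33 0a 74 0c b0  35 91 f1 28 2d 2d 2d 2d  |v{.3.t..5..(----|               
00000010  2d 7a 82 4f 4f 4f 4f 4f  4f 4f 8e 8e 30 41 cf 2c  |-z.OOOOOOO..0A.,|               
00000020  2f be c6 2d 57 78 45 45  45 45 45 45 45 6b 2f 3f  |/..-WxEEEEEEEk/?|               
00000030  3f 3f 3f 3f d9 f0 72 81  65 65 26 33 d3 17 9e c4  |????..r.ee&3....|               
00000040  59 b4 dd 48 72 f7 bc 07  ad bb 2f c0 5c 81 81 81  |Y..Hr...../.\...|               
00000050  81 81 81 40 34 61 ae 98  48 51 51 51 51 51 51 51  |...@4a..HQQQQQQQ|               
00000060  5c 2b 0f c6 50 50 50 50                           |\+..PPPP        |               
                                                                                             
                                                                                             
                                                                                             
                                                                                             
                                                                                             
                                                                                             


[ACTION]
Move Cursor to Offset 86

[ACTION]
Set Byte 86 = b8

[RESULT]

00000000  76 7b 06 33 0a 74 0c b0  35 91 f1 28 2d 2d 2d 2d  |v{.3.t..5..(----|               
00000010  2d 7a 82 4f 4f 4f 4f 4f  4f 4f 8e 8e 30 41 cf 2c  |-z.OOOOOOO..0A.,|               
00000020  2f be c6 2d 57 78 45 45  45 45 45 45 45 6b 2f 3f  |/..-WxEEEEEEEk/?|               
00000030  3f 3f 3f 3f d9 f0 72 81  65 65 26 33 d3 17 9e c4  |????..r.ee&3....|               
00000040  59 b4 dd 48 72 f7 bc 07  ad bb 2f c0 5c 81 81 81  |Y..Hr...../.\...|               
00000050  81 81 81 40 34 61 B8 98  48 51 51 51 51 51 51 51  |...@4a..HQQQQQQQ|               
00000060  5c 2b 0f c6 50 50 50 50                           |\+..PPPP        |               
                                                                                             
                                                                                             
                                                                                             
                                                                                             
                                                                                             
                                                                                             


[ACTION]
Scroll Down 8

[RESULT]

00000060  5c 2b 0f c6 50 50 50 50                           |\+..PPPP        |               
                                                                                             
                                                                                             
                                                                                             
                                                                                             
                                                                                             
                                                                                             
                                                                                             
                                                                                             
                                                                                             
                                                                                             
                                                                                             
                                                                                             


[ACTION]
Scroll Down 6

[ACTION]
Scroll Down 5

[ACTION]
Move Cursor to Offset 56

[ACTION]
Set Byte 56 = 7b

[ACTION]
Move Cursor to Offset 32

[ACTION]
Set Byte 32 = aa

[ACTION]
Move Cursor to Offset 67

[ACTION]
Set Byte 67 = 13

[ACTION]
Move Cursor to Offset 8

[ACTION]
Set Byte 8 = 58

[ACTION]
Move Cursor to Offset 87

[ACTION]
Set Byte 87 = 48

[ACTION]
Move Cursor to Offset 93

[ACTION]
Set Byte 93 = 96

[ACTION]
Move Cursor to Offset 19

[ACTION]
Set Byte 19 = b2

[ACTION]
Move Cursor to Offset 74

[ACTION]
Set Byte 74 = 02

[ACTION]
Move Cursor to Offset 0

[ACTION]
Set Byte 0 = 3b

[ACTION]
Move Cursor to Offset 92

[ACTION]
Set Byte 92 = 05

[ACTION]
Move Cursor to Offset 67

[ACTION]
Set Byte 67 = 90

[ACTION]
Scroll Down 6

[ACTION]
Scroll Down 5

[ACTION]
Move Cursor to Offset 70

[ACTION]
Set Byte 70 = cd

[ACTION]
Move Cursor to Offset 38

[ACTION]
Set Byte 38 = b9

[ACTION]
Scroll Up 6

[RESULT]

00000000  3b 7b 06 33 0a 74 0c b0  58 91 f1 28 2d 2d 2d 2d  |;{.3.t..X..(----|               
00000010  2d 7a 82 b2 4f 4f 4f 4f  4f 4f 8e 8e 30 41 cf 2c  |-z..OOOOOO..0A.,|               
00000020  aa be c6 2d 57 78 B9 45  45 45 45 45 45 6b 2f 3f  |...-Wx.EEEEEEk/?|               
00000030  3f 3f 3f 3f d9 f0 72 81  7b 65 26 33 d3 17 9e c4  |????..r.{e&3....|               
00000040  59 b4 dd 90 72 f7 cd 07  ad bb 02 c0 5c 81 81 81  |Y...r.......\...|               
00000050  81 81 81 40 34 61 b8 48  48 51 51 51 05 96 51 51  |...@4a.HHQQQ..QQ|               
00000060  5c 2b 0f c6 50 50 50 50                           |\+..PPPP        |               
                                                                                             
                                                                                             
                                                                                             
                                                                                             
                                                                                             
                                                                                             


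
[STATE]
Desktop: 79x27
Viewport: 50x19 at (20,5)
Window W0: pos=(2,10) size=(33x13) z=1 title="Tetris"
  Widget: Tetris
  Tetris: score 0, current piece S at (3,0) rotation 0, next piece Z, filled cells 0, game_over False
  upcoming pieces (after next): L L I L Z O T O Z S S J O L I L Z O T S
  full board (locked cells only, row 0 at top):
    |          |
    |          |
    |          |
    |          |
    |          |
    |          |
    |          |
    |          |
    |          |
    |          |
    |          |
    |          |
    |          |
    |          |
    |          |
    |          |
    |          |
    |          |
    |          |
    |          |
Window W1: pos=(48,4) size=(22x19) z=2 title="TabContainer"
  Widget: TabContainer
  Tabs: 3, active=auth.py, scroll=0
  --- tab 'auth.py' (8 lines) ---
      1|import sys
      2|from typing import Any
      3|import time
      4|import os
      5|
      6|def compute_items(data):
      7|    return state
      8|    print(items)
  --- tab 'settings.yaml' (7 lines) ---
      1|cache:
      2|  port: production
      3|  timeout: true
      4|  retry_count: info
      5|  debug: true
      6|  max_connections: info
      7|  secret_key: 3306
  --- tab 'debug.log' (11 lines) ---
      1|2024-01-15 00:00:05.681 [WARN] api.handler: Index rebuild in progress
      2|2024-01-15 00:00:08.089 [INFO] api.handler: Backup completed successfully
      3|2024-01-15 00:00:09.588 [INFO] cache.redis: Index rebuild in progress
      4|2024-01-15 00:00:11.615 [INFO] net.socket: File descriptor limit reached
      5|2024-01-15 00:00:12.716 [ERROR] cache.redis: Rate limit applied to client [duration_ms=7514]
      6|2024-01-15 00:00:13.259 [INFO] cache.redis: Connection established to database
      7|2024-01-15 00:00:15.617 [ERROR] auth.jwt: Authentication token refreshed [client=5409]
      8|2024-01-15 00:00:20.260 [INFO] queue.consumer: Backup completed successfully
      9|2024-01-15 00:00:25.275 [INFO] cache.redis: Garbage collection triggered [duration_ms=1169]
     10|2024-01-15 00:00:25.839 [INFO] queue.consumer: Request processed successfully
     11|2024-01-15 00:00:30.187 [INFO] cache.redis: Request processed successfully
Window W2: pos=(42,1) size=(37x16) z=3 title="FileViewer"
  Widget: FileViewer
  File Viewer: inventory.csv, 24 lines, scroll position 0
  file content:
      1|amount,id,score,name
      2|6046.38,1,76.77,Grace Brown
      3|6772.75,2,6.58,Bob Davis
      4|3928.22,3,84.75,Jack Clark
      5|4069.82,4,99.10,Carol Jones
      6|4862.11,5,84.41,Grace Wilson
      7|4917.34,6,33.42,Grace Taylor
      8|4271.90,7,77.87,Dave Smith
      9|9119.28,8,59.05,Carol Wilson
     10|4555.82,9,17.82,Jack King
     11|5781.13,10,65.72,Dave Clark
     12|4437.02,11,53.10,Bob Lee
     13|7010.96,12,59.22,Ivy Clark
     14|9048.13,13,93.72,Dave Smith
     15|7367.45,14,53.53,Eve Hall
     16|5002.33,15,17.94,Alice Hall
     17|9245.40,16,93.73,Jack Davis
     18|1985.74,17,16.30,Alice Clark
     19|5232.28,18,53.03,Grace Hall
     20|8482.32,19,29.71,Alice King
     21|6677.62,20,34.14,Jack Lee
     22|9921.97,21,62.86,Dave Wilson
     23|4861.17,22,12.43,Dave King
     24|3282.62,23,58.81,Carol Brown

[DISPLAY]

                      ┃6046.38,1,76.77,Grace Brown
                      ┃6772.75,2,6.58,Bob Davis   
                      ┃3928.22,3,84.75,Jack Clark 
                      ┃4069.82,4,99.10,Carol Jones
                      ┃4862.11,5,84.41,Grace Wilso
━━━━━━━━━━━━━━┓       ┃4917.34,6,33.42,Grace Taylo
              ┃       ┃4271.90,7,77.87,Dave Smith 
──────────────┨       ┃9119.28,8,59.05,Carol Wilso
              ┃       ┃4555.82,9,17.82,Jack King  
              ┃       ┃5781.13,10,65.72,Dave Clark
              ┃       ┃4437.02,11,53.10,Bob Lee   
              ┃       ┗━━━━━━━━━━━━━━━━━━━━━━━━━━━
              ┃             ┃                    ┃
              ┃             ┃                    ┃
              ┃             ┃                    ┃
              ┃             ┃                    ┃
              ┃             ┃                    ┃
━━━━━━━━━━━━━━┛             ┗━━━━━━━━━━━━━━━━━━━━┛
                                                  


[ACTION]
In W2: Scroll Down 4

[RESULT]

                      ┃4862.11,5,84.41,Grace Wilso
                      ┃4917.34,6,33.42,Grace Taylo
                      ┃4271.90,7,77.87,Dave Smith 
                      ┃9119.28,8,59.05,Carol Wilso
                      ┃4555.82,9,17.82,Jack King  
━━━━━━━━━━━━━━┓       ┃5781.13,10,65.72,Dave Clark
              ┃       ┃4437.02,11,53.10,Bob Lee   
──────────────┨       ┃7010.96,12,59.22,Ivy Clark 
              ┃       ┃9048.13,13,93.72,Dave Smith
              ┃       ┃7367.45,14,53.53,Eve Hall  
              ┃       ┃5002.33,15,17.94,Alice Hall
              ┃       ┗━━━━━━━━━━━━━━━━━━━━━━━━━━━
              ┃             ┃                    ┃
              ┃             ┃                    ┃
              ┃             ┃                    ┃
              ┃             ┃                    ┃
              ┃             ┃                    ┃
━━━━━━━━━━━━━━┛             ┗━━━━━━━━━━━━━━━━━━━━┛
                                                  


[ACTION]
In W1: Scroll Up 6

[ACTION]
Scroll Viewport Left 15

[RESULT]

                                     ┃4862.11,5,84
                                     ┃4917.34,6,33
                                     ┃4271.90,7,77
                                     ┃9119.28,8,59
                                     ┃4555.82,9,17
━━━━━━━━━━━━━━━━━━━━━━━━━━━━━┓       ┃5781.13,10,6
etris                        ┃       ┃4437.02,11,5
─────────────────────────────┨       ┃7010.96,12,5
        │Next:               ┃       ┃9048.13,13,9
        │▓▓                  ┃       ┃7367.45,14,5
        │ ▓▓                 ┃       ┃5002.33,15,1
        │                    ┃       ┗━━━━━━━━━━━━
        │                    ┃             ┃      
        │                    ┃             ┃      
        │Score:              ┃             ┃      
        │0                   ┃             ┃      
        │                    ┃             ┃      
━━━━━━━━━━━━━━━━━━━━━━━━━━━━━┛             ┗━━━━━━
                                                  


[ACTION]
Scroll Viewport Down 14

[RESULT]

                                     ┃9119.28,8,59
                                     ┃4555.82,9,17
━━━━━━━━━━━━━━━━━━━━━━━━━━━━━┓       ┃5781.13,10,6
etris                        ┃       ┃4437.02,11,5
─────────────────────────────┨       ┃7010.96,12,5
        │Next:               ┃       ┃9048.13,13,9
        │▓▓                  ┃       ┃7367.45,14,5
        │ ▓▓                 ┃       ┃5002.33,15,1
        │                    ┃       ┗━━━━━━━━━━━━
        │                    ┃             ┃      
        │                    ┃             ┃      
        │Score:              ┃             ┃      
        │0                   ┃             ┃      
        │                    ┃             ┃      
━━━━━━━━━━━━━━━━━━━━━━━━━━━━━┛             ┗━━━━━━
                                                  
                                                  
                                                  
                                                  
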